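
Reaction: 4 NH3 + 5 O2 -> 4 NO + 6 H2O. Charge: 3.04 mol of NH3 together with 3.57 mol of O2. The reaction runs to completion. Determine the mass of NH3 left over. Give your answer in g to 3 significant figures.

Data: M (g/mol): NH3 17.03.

n(NH3) = 3.040 mol
n(O2) = 3.570 mol
n/ν for NH3 = 3.040/4 = 0.7600
n/ν for O2 = 3.570/5 = 0.7140
Smallest n/ν is O2 → limiting reagent.
NH3 consumed = (4/5) × 3.570 = 2.856 mol
NH3 remaining = 3.040 − 2.856 = 0.1840 mol
mass = 0.1840 × 17.03 = 3.134 g

3.13 g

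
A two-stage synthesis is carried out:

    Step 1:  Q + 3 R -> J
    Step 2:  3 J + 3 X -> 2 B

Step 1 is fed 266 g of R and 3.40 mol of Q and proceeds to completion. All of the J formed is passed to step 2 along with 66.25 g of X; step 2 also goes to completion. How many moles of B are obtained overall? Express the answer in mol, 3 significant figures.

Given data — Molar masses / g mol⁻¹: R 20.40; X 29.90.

1.48 mol

Step 1:
n(R) = 266.0 / 20.40 = 13.04 mol
n(Q) = 3.400 mol
n/ν for R = 13.04/3 = 4.347
n/ν for Q = 3.400/1 = 3.400
Smallest n/ν is Q → limiting reagent.
n(J) produced = (1/1) × 3.400 = 3.400 mol
Step 2:
n(J) available = 3.400 mol
n(X) = 66.25 / 29.90 = 2.216 mol
n/ν for J = 3.400/3 = 1.133
n/ν for X = 2.216/3 = 0.7387
Smallest n/ν is X → limiting reagent.
n(B) = (2/3) × 2.216 = 1.477 mol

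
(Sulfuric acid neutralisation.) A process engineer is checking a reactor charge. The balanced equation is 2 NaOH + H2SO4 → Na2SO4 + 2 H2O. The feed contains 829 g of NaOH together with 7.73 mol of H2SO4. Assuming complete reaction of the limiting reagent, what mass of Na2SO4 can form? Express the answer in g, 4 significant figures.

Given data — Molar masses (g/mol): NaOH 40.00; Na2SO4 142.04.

n(NaOH) = 829.0 / 40.00 = 20.73 mol
n(H2SO4) = 7.730 mol
n/ν for NaOH = 20.73/2 = 10.37
n/ν for H2SO4 = 7.730/1 = 7.730
Smallest n/ν is H2SO4 → limiting reagent.
n(Na2SO4) = (1/1) × 7.730 = 7.730 mol
mass = 7.730 × 142.04 = 1098 g

1098 g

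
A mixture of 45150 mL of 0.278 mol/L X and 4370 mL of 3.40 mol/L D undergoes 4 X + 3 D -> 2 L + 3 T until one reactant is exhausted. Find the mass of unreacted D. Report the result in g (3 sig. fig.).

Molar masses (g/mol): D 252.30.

n(X) = 0.278 × 45150/1000 = 12.55 mol
n(D) = 3.40 × 4370/1000 = 14.86 mol
n/ν for X = 12.55/4 = 3.138
n/ν for D = 14.86/3 = 4.953
Smallest n/ν is X → limiting reagent.
D consumed = (3/4) × 12.55 = 9.413 mol
D remaining = 14.86 − 9.413 = 5.447 mol
mass = 5.447 × 252.30 = 1374 g

1370 g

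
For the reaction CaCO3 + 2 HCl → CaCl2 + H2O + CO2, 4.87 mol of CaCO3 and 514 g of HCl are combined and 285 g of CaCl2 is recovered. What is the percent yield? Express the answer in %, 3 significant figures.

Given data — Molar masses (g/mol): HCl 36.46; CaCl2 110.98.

52.7 %

n(CaCO3) = 4.870 mol
n(HCl) = 514.0 / 36.46 = 14.10 mol
n/ν for CaCO3 = 4.870/1 = 4.870
n/ν for HCl = 14.10/2 = 7.050
Smallest n/ν is CaCO3 → limiting reagent.
theoretical n(CaCl2) = (1/1) × 4.870 = 4.870 mol → 540.5 g
% yield = 285 / 540.5 × 100 = 52.73 %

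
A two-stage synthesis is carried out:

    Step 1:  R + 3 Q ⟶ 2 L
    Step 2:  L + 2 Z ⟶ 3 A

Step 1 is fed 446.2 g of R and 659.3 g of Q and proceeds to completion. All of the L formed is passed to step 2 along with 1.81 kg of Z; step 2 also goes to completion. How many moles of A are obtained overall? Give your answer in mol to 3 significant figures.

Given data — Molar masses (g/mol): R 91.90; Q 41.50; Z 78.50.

29.1 mol

Step 1:
n(R) = 446.2 / 91.90 = 4.855 mol
n(Q) = 659.3 / 41.50 = 15.89 mol
n/ν → R: 4.855, Q: 5.297; R is limiting.
n(L) produced = (2/1) × 4.855 = 9.710 mol
Step 2:
n(L) available = 9.710 mol
n(Z) = 1.810×1000 / 78.50 = 23.06 mol
n/ν → L: 9.710, Z: 11.53; L is limiting.
n(A) = (3/1) × 9.710 = 29.13 mol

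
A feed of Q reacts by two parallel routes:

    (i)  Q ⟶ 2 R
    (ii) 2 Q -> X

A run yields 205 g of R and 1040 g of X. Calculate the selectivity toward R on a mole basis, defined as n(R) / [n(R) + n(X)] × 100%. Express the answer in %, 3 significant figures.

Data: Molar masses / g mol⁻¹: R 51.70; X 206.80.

44.1 %

n(R) = 205 / 51.70 = 3.965 mol
n(X) = 1040 / 206.80 = 5.029 mol
selectivity = 3.965/(3.965+5.029) × 100 = 44.08 %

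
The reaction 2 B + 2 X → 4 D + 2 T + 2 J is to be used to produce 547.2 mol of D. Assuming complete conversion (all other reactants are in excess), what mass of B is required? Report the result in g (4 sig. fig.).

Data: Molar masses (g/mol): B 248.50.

67990 g

n(D) = 547.2 mol
n(B) = (2/4) × 547.2 = 273.6 mol
mass = 273.6 × 248.50 = 67990 g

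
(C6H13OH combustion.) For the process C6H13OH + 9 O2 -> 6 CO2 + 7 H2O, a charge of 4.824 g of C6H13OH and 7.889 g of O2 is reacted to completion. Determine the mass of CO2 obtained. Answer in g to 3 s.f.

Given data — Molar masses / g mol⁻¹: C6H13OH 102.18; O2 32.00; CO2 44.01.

7.23 g

n(C6H13OH) = 4.824 / 102.18 = 0.04721 mol
n(O2) = 7.889 / 32.00 = 0.2465 mol
n/ν → C6H13OH: 0.04721, O2: 0.02739; O2 is limiting.
n(CO2) = (6/9) × 0.2465 = 0.1643 mol
mass = 0.1643 × 44.01 = 7.231 g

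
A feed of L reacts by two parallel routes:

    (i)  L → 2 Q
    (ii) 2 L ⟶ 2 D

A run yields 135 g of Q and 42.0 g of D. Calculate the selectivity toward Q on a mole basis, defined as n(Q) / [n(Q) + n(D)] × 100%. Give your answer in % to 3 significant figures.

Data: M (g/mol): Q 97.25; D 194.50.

n(Q) = 135 / 97.25 = 1.388 mol
n(D) = 42.0 / 194.50 = 0.2159 mol
selectivity = 1.388/(1.388+0.2159) × 100 = 86.54 %

86.5 %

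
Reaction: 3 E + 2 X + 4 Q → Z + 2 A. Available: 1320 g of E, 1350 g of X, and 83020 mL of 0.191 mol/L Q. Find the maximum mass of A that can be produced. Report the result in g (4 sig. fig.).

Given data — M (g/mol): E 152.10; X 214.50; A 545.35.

3155 g

n(E) = 1320 / 152.10 = 8.679 mol
n(X) = 1350 / 214.50 = 6.294 mol
n(Q) = 0.191 × 83020/1000 = 15.86 mol
n/ν for E = 8.679/3 = 2.893
n/ν for X = 6.294/2 = 3.147
n/ν for Q = 15.86/4 = 3.965
Smallest n/ν is E → limiting reagent.
n(A) = (2/3) × 8.679 = 5.786 mol
mass = 5.786 × 545.35 = 3155 g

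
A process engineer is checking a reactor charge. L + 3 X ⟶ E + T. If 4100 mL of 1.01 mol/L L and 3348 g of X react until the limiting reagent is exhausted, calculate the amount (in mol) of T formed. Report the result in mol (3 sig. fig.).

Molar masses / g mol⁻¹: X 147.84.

n(L) = 1.01 × 4100/1000 = 4.141 mol
n(X) = 3348 / 147.84 = 22.65 mol
n/ν for L = 4.141/1 = 4.141
n/ν for X = 22.65/3 = 7.550
Smallest n/ν is L → limiting reagent.
n(T) = (1/1) × 4.141 = 4.141 mol

4.14 mol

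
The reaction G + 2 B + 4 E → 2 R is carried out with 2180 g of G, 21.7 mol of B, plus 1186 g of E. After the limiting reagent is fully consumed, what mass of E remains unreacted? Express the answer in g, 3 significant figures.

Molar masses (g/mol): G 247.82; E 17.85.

n(G) = 2180 / 247.82 = 8.797 mol
n(B) = 21.70 mol
n(E) = 1186 / 17.85 = 66.44 mol
n/ν for G = 8.797/1 = 8.797
n/ν for B = 21.70/2 = 10.85
n/ν for E = 66.44/4 = 16.61
Smallest n/ν is G → limiting reagent.
E consumed = (4/1) × 8.797 = 35.19 mol
E remaining = 66.44 − 35.19 = 31.25 mol
mass = 31.25 × 17.85 = 557.8 g

558 g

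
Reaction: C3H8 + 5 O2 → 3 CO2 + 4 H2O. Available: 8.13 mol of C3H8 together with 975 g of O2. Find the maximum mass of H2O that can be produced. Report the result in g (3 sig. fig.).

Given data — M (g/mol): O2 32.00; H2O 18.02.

439 g

n(C3H8) = 8.130 mol
n(O2) = 975.0 / 32.00 = 30.47 mol
n/ν for C3H8 = 8.130/1 = 8.130
n/ν for O2 = 30.47/5 = 6.094
Smallest n/ν is O2 → limiting reagent.
n(H2O) = (4/5) × 30.47 = 24.38 mol
mass = 24.38 × 18.02 = 439.3 g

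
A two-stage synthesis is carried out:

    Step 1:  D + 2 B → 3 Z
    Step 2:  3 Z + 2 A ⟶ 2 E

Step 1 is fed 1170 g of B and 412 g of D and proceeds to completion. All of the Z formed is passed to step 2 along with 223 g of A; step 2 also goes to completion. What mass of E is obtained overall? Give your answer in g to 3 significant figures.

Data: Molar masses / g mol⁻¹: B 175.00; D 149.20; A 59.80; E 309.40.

1150 g

Step 1:
n(B) = 1170 / 175.00 = 6.686 mol
n(D) = 412.0 / 149.20 = 2.761 mol
n/ν for B = 6.686/2 = 3.343
n/ν for D = 2.761/1 = 2.761
Smallest n/ν is D → limiting reagent.
n(Z) produced = (3/1) × 2.761 = 8.283 mol
Step 2:
n(Z) available = 8.283 mol
n(A) = 223.0 / 59.80 = 3.729 mol
n/ν for Z = 8.283/3 = 2.761
n/ν for A = 3.729/2 = 1.865
Smallest n/ν is A → limiting reagent.
n(E) = (2/2) × 3.729 = 3.729 mol
mass = 3.729 × 309.40 = 1154 g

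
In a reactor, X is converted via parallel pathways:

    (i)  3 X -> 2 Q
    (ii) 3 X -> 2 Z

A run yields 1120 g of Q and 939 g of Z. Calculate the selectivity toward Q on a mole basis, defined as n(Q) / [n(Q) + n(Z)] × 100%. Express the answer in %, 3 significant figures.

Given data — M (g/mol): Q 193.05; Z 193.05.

54.4 %

n(Q) = 1120 / 193.05 = 5.802 mol
n(Z) = 939 / 193.05 = 4.864 mol
selectivity = 5.802/(5.802+4.864) × 100 = 54.40 %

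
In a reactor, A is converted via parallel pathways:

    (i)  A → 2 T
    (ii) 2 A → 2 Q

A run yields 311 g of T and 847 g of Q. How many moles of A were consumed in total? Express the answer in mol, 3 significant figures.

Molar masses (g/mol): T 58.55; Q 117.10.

n(T) = 311 / 58.55 = 5.312 mol
n(Q) = 847 / 117.10 = 7.233 mol
n(A) via (i) = (1/2)×5.312 = 2.656 mol
n(A) via (ii) = (2/2)×7.233 = 7.233 mol
total n(A) = 2.656 + 7.233 = 9.889 mol

9.89 mol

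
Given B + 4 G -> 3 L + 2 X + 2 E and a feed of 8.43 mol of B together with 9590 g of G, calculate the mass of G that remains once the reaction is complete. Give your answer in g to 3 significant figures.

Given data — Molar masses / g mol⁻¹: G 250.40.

n(B) = 8.430 mol
n(G) = 9590 / 250.40 = 38.30 mol
n/ν for B = 8.430/1 = 8.430
n/ν for G = 38.30/4 = 9.575
Smallest n/ν is B → limiting reagent.
G consumed = (4/1) × 8.430 = 33.72 mol
G remaining = 38.30 − 33.72 = 4.580 mol
mass = 4.580 × 250.40 = 1147 g

1150 g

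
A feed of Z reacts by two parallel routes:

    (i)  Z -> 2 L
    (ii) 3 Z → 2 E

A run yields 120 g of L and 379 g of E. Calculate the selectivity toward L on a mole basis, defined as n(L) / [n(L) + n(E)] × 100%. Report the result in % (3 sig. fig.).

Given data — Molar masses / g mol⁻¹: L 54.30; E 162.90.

48.7 %

n(L) = 120 / 54.30 = 2.210 mol
n(E) = 379 / 162.90 = 2.327 mol
selectivity = 2.210/(2.210+2.327) × 100 = 48.71 %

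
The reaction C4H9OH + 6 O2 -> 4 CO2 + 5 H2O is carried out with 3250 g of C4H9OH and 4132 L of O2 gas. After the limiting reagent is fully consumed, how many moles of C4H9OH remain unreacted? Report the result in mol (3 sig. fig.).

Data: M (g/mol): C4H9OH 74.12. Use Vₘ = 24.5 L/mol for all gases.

15.7 mol

n(C4H9OH) = 3250 / 74.12 = 43.85 mol
n(O2) = 4132 / 24.5 = 168.7 mol
n/ν → C4H9OH: 43.85, O2: 28.12; O2 is limiting.
C4H9OH consumed = (1/6) × 168.7 = 28.12 mol
C4H9OH remaining = 43.85 − 28.12 = 15.73 mol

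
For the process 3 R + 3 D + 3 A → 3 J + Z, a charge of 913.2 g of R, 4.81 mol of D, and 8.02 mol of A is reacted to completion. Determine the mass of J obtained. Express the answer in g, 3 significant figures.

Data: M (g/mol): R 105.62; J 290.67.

1400 g

n(R) = 913.2 / 105.62 = 8.646 mol
n(D) = 4.810 mol
n(A) = 8.020 mol
n/ν → R: 2.882, D: 1.603, A: 2.673; D is limiting.
n(J) = (3/3) × 4.810 = 4.810 mol
mass = 4.810 × 290.67 = 1398 g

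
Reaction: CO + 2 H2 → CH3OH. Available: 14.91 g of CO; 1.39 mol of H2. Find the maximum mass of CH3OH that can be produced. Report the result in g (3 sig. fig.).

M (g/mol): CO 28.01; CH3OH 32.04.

n(CO) = 14.91 / 28.01 = 0.5323 mol
n(H2) = 1.390 mol
n/ν for CO = 0.5323/1 = 0.5323
n/ν for H2 = 1.390/2 = 0.6950
Smallest n/ν is CO → limiting reagent.
n(CH3OH) = (1/1) × 0.5323 = 0.5323 mol
mass = 0.5323 × 32.04 = 17.05 g

17.1 g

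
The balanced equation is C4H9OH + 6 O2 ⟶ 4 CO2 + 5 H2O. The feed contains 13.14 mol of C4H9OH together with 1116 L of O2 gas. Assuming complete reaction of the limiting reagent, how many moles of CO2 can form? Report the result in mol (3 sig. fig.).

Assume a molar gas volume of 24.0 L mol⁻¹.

31.0 mol

n(C4H9OH) = 13.14 mol
n(O2) = 1116 / 24.0 = 46.50 mol
n/ν → C4H9OH: 13.14, O2: 7.750; O2 is limiting.
n(CO2) = (4/6) × 46.50 = 31.00 mol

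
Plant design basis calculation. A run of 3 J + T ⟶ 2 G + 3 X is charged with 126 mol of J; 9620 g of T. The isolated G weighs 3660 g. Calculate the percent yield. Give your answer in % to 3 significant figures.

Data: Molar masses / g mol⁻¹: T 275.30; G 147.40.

35.5 %

n(J) = 126.0 mol
n(T) = 9620 / 275.30 = 34.94 mol
n/ν for J = 126.0/3 = 42.00
n/ν for T = 34.94/1 = 34.94
Smallest n/ν is T → limiting reagent.
theoretical n(G) = (2/1) × 34.94 = 69.88 mol → 10300 g
% yield = 3660 / 10300 × 100 = 35.53 %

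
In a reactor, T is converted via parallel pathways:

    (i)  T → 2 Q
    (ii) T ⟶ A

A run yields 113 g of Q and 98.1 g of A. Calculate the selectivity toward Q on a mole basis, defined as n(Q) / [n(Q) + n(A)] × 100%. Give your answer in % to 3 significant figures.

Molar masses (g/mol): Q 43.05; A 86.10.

n(Q) = 113 / 43.05 = 2.625 mol
n(A) = 98.1 / 86.10 = 1.139 mol
selectivity = 2.625/(2.625+1.139) × 100 = 69.74 %

69.7 %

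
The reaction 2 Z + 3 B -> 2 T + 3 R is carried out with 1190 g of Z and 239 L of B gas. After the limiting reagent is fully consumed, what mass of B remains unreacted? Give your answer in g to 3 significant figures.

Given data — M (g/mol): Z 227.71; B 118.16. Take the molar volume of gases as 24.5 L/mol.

n(Z) = 1190 / 227.71 = 5.226 mol
n(B) = 239.0 / 24.5 = 9.755 mol
n/ν for Z = 5.226/2 = 2.613
n/ν for B = 9.755/3 = 3.252
Smallest n/ν is Z → limiting reagent.
B consumed = (3/2) × 5.226 = 7.839 mol
B remaining = 9.755 − 7.839 = 1.916 mol
mass = 1.916 × 118.16 = 226.4 g

226 g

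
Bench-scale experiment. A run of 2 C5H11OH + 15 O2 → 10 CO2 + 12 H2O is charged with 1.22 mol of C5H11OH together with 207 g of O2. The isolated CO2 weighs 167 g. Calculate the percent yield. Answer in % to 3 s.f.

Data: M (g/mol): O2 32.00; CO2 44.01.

n(C5H11OH) = 1.220 mol
n(O2) = 207.0 / 32.00 = 6.469 mol
n/ν for C5H11OH = 1.220/2 = 0.6100
n/ν for O2 = 6.469/15 = 0.4313
Smallest n/ν is O2 → limiting reagent.
theoretical n(CO2) = (10/15) × 6.469 = 4.313 mol → 189.8 g
% yield = 167 / 189.8 × 100 = 87.99 %

88.0 %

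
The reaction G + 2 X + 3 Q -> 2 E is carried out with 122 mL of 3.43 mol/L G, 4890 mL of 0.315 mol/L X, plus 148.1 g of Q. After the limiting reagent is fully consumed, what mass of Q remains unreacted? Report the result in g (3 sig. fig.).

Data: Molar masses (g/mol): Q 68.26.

62.4 g

n(G) = 3.43 × 122.0/1000 = 0.4185 mol
n(X) = 0.315 × 4890/1000 = 1.540 mol
n(Q) = 148.1 / 68.26 = 2.170 mol
n/ν → G: 0.4185, X: 0.7700, Q: 0.7233; G is limiting.
Q consumed = (3/1) × 0.4185 = 1.256 mol
Q remaining = 2.170 − 1.256 = 0.9140 mol
mass = 0.9140 × 68.26 = 62.39 g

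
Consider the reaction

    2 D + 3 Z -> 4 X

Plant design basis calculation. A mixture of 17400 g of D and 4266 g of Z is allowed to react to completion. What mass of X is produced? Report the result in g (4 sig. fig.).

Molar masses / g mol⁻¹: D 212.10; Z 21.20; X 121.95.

n(D) = 17400 / 212.10 = 82.04 mol
n(Z) = 4266 / 21.20 = 201.2 mol
n/ν for D = 82.04/2 = 41.02
n/ν for Z = 201.2/3 = 67.07
Smallest n/ν is D → limiting reagent.
n(X) = (4/2) × 82.04 = 164.1 mol
mass = 164.1 × 121.95 = 20010 g

20010 g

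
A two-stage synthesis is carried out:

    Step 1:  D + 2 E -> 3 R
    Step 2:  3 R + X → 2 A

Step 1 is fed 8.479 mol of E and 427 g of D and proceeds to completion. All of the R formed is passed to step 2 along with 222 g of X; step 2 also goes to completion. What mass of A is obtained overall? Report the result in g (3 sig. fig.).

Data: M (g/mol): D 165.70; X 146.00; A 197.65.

Step 1:
n(E) = 8.479 mol
n(D) = 427.0 / 165.70 = 2.577 mol
n/ν for E = 8.479/2 = 4.240
n/ν for D = 2.577/1 = 2.577
Smallest n/ν is D → limiting reagent.
n(R) produced = (3/1) × 2.577 = 7.731 mol
Step 2:
n(R) available = 7.731 mol
n(X) = 222.0 / 146.00 = 1.521 mol
n/ν for R = 7.731/3 = 2.577
n/ν for X = 1.521/1 = 1.521
Smallest n/ν is X → limiting reagent.
n(A) = (2/1) × 1.521 = 3.042 mol
mass = 3.042 × 197.65 = 601.3 g

601 g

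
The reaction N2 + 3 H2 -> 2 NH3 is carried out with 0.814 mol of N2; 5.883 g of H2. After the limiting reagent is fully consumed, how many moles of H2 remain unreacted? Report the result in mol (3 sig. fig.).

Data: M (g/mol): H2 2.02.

n(N2) = 0.8140 mol
n(H2) = 5.883 / 2.02 = 2.912 mol
n/ν → N2: 0.8140, H2: 0.9707; N2 is limiting.
H2 consumed = (3/1) × 0.8140 = 2.442 mol
H2 remaining = 2.912 − 2.442 = 0.4700 mol

0.470 mol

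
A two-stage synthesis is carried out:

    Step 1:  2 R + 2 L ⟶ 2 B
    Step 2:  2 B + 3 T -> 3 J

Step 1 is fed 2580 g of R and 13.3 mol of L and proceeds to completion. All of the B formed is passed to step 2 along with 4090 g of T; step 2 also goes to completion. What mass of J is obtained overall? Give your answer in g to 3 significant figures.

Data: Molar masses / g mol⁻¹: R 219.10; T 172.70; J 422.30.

7460 g

Step 1:
n(R) = 2580 / 219.10 = 11.78 mol
n(L) = 13.30 mol
n/ν for R = 11.78/2 = 5.890
n/ν for L = 13.30/2 = 6.650
Smallest n/ν is R → limiting reagent.
n(B) produced = (2/2) × 11.78 = 11.78 mol
Step 2:
n(B) available = 11.78 mol
n(T) = 4090 / 172.70 = 23.68 mol
n/ν for B = 11.78/2 = 5.890
n/ν for T = 23.68/3 = 7.893
Smallest n/ν is B → limiting reagent.
n(J) = (3/2) × 11.78 = 17.67 mol
mass = 17.67 × 422.30 = 7462 g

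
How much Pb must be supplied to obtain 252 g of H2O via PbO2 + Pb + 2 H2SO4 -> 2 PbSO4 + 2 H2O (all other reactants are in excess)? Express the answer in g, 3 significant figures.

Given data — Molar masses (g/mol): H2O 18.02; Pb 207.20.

n(H2O) = 252 / 18.02 = 13.98 mol
n(Pb) = (1/2) × 13.98 = 6.990 mol
mass = 6.990 × 207.20 = 1448 g

1450 g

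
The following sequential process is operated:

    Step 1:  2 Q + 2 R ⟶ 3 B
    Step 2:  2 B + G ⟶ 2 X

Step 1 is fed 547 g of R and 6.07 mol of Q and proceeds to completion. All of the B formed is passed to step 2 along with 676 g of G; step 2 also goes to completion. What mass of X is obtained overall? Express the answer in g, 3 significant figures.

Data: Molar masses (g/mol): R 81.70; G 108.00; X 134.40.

Step 1:
n(R) = 547.0 / 81.70 = 6.695 mol
n(Q) = 6.070 mol
n/ν → R: 3.348, Q: 3.035; Q is limiting.
n(B) produced = (3/2) × 6.070 = 9.105 mol
Step 2:
n(B) available = 9.105 mol
n(G) = 676.0 / 108.00 = 6.259 mol
n/ν → B: 4.553, G: 6.259; B is limiting.
n(X) = (2/2) × 9.105 = 9.105 mol
mass = 9.105 × 134.40 = 1224 g

1220 g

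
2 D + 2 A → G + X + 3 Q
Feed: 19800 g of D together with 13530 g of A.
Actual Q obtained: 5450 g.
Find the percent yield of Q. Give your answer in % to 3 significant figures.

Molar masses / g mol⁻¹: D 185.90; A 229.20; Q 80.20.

76.7 %

n(D) = 19800 / 185.90 = 106.5 mol
n(A) = 13530 / 229.20 = 59.03 mol
n/ν → D: 53.25, A: 29.52; A is limiting.
theoretical n(Q) = (3/2) × 59.03 = 88.55 mol → 7102 g
% yield = 5450 / 7102 × 100 = 76.74 %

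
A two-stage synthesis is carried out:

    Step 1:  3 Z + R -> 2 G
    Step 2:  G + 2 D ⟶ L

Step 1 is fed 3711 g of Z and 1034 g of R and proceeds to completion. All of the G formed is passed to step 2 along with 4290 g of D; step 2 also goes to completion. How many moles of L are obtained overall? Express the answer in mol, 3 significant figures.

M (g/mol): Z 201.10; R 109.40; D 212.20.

Step 1:
n(Z) = 3711 / 201.10 = 18.45 mol
n(R) = 1034 / 109.40 = 9.452 mol
n/ν for Z = 18.45/3 = 6.150
n/ν for R = 9.452/1 = 9.452
Smallest n/ν is Z → limiting reagent.
n(G) produced = (2/3) × 18.45 = 12.30 mol
Step 2:
n(G) available = 12.30 mol
n(D) = 4290 / 212.20 = 20.22 mol
n/ν for G = 12.30/1 = 12.30
n/ν for D = 20.22/2 = 10.11
Smallest n/ν is D → limiting reagent.
n(L) = (1/2) × 20.22 = 10.11 mol

10.1 mol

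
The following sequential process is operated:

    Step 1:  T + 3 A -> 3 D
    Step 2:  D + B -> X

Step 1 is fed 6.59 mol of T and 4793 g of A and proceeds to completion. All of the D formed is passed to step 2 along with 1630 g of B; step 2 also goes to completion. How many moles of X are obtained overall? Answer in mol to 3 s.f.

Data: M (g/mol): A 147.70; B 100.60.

Step 1:
n(T) = 6.590 mol
n(A) = 4793 / 147.70 = 32.45 mol
n/ν → T: 6.590, A: 10.82; T is limiting.
n(D) produced = (3/1) × 6.590 = 19.77 mol
Step 2:
n(D) available = 19.77 mol
n(B) = 1630 / 100.60 = 16.20 mol
n/ν → D: 19.77, B: 16.20; B is limiting.
n(X) = (1/1) × 16.20 = 16.20 mol

16.2 mol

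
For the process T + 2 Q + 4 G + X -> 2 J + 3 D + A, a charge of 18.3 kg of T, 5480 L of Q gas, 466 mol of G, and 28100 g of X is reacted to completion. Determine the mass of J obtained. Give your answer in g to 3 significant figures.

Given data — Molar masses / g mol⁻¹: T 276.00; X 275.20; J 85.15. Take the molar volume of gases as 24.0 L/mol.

n(T) = 18.30×1000 / 276.00 = 66.30 mol
n(Q) = 5480 / 24.0 = 228.3 mol
n(G) = 466.0 mol
n(X) = 28100 / 275.20 = 102.1 mol
n/ν for T = 66.30/1 = 66.30
n/ν for Q = 228.3/2 = 114.2
n/ν for G = 466.0/4 = 116.5
n/ν for X = 102.1/1 = 102.1
Smallest n/ν is T → limiting reagent.
n(J) = (2/1) × 66.30 = 132.6 mol
mass = 132.6 × 85.15 = 11290 g

11300 g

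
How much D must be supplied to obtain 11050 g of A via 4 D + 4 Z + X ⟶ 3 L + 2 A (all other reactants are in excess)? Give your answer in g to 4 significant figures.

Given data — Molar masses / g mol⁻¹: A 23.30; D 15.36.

n(A) = 11050 / 23.30 = 474.2 mol
n(D) = (4/2) × 474.2 = 948.4 mol
mass = 948.4 × 15.36 = 14570 g

14570 g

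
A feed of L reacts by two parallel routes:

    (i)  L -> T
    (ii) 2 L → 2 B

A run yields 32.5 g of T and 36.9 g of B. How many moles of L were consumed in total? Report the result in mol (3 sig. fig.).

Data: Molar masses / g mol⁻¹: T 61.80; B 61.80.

1.12 mol

n(T) = 32.5 / 61.80 = 0.5259 mol
n(B) = 36.9 / 61.80 = 0.5971 mol
n(L) via (i) = (1/1)×0.5259 = 0.5259 mol
n(L) via (ii) = (2/2)×0.5971 = 0.5971 mol
total n(L) = 0.5259 + 0.5971 = 1.123 mol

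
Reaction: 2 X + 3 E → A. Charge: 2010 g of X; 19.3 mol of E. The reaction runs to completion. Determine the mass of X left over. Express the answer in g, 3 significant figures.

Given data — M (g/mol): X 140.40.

n(X) = 2010 / 140.40 = 14.32 mol
n(E) = 19.30 mol
n/ν → X: 7.160, E: 6.433; E is limiting.
X consumed = (2/3) × 19.30 = 12.87 mol
X remaining = 14.32 − 12.87 = 1.450 mol
mass = 1.450 × 140.40 = 203.6 g

204 g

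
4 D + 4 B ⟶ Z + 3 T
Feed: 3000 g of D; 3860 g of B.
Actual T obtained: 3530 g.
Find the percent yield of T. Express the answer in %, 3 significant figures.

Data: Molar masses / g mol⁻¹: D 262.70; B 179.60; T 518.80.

n(D) = 3000 / 262.70 = 11.42 mol
n(B) = 3860 / 179.60 = 21.49 mol
n/ν for D = 11.42/4 = 2.855
n/ν for B = 21.49/4 = 5.373
Smallest n/ν is D → limiting reagent.
theoretical n(T) = (3/4) × 11.42 = 8.565 mol → 4444 g
% yield = 3530 / 4444 × 100 = 79.43 %

79.4 %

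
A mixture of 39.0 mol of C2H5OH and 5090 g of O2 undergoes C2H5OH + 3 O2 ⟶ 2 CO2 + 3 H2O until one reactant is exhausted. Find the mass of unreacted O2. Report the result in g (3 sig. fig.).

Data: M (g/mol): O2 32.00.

1350 g

n(C2H5OH) = 39.00 mol
n(O2) = 5090 / 32.00 = 159.1 mol
n/ν for C2H5OH = 39.00/1 = 39.00
n/ν for O2 = 159.1/3 = 53.03
Smallest n/ν is C2H5OH → limiting reagent.
O2 consumed = (3/1) × 39.00 = 117.0 mol
O2 remaining = 159.1 − 117.0 = 42.10 mol
mass = 42.10 × 32.00 = 1347 g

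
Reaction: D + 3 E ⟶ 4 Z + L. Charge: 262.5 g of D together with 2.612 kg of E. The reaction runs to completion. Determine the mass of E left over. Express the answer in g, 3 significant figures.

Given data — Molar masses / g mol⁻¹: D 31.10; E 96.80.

n(D) = 262.5 / 31.10 = 8.441 mol
n(E) = 2.612×1000 / 96.80 = 26.98 mol
n/ν for D = 8.441/1 = 8.441
n/ν for E = 26.98/3 = 8.993
Smallest n/ν is D → limiting reagent.
E consumed = (3/1) × 8.441 = 25.32 mol
E remaining = 26.98 − 25.32 = 1.660 mol
mass = 1.660 × 96.80 = 160.7 g

161 g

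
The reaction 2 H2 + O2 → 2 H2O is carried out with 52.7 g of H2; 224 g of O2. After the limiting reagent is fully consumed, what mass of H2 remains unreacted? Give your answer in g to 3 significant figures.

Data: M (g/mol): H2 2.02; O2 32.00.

24.4 g

n(H2) = 52.70 / 2.02 = 26.09 mol
n(O2) = 224.0 / 32.00 = 7.000 mol
n/ν → H2: 13.05, O2: 7.000; O2 is limiting.
H2 consumed = (2/1) × 7.000 = 14.00 mol
H2 remaining = 26.09 − 14.00 = 12.09 mol
mass = 12.09 × 2.02 = 24.42 g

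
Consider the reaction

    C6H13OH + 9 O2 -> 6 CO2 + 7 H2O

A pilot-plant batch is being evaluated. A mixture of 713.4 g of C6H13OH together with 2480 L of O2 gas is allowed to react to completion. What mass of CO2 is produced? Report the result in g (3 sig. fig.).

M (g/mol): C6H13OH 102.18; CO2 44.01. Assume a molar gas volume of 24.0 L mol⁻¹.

1840 g

n(C6H13OH) = 713.4 / 102.18 = 6.982 mol
n(O2) = 2480 / 24.0 = 103.3 mol
n/ν → C6H13OH: 6.982, O2: 11.48; C6H13OH is limiting.
n(CO2) = (6/1) × 6.982 = 41.89 mol
mass = 41.89 × 44.01 = 1844 g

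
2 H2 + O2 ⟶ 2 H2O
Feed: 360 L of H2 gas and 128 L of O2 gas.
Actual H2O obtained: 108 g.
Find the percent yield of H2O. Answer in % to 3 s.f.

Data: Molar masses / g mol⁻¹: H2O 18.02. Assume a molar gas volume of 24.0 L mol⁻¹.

n(H2) = 360.0 / 24.0 = 15.00 mol
n(O2) = 128.0 / 24.0 = 5.333 mol
n/ν for H2 = 15.00/2 = 7.500
n/ν for O2 = 5.333/1 = 5.333
Smallest n/ν is O2 → limiting reagent.
theoretical n(H2O) = (2/1) × 5.333 = 10.67 mol → 192.3 g
% yield = 108 / 192.3 × 100 = 56.16 %

56.2 %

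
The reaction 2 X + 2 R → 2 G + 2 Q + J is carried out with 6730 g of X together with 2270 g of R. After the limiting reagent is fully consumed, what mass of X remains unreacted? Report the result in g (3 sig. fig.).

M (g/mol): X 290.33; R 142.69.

2110 g

n(X) = 6730 / 290.33 = 23.18 mol
n(R) = 2270 / 142.69 = 15.91 mol
n/ν for X = 23.18/2 = 11.59
n/ν for R = 15.91/2 = 7.955
Smallest n/ν is R → limiting reagent.
X consumed = (2/2) × 15.91 = 15.91 mol
X remaining = 23.18 − 15.91 = 7.270 mol
mass = 7.270 × 290.33 = 2111 g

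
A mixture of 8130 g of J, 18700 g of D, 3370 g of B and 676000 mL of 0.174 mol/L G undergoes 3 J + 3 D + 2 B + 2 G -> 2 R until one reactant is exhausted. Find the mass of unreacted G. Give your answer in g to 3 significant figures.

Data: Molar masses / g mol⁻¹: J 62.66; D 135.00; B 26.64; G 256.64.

n(J) = 8130 / 62.66 = 129.7 mol
n(D) = 18700 / 135.00 = 138.5 mol
n(B) = 3370 / 26.64 = 126.5 mol
n(G) = 0.174 × 676000/1000 = 117.6 mol
n/ν → J: 43.23, D: 46.17, B: 63.25, G: 58.80; J is limiting.
G consumed = (2/3) × 129.7 = 86.47 mol
G remaining = 117.6 − 86.47 = 31.13 mol
mass = 31.13 × 256.64 = 7989 g

7990 g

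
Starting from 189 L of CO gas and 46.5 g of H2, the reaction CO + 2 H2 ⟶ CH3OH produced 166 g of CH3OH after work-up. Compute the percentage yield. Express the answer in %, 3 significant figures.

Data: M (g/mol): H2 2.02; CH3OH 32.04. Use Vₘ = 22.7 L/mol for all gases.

62.2 %

n(CO) = 189.0 / 22.7 = 8.326 mol
n(H2) = 46.50 / 2.02 = 23.02 mol
n/ν → CO: 8.326, H2: 11.51; CO is limiting.
theoretical n(CH3OH) = (1/1) × 8.326 = 8.326 mol → 266.8 g
% yield = 166 / 266.8 × 100 = 62.22 %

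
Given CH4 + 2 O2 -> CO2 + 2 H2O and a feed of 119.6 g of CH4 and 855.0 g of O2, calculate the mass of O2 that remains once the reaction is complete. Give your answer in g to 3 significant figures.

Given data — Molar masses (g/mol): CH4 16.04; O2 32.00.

n(CH4) = 119.6 / 16.04 = 7.456 mol
n(O2) = 855.0 / 32.00 = 26.72 mol
n/ν for CH4 = 7.456/1 = 7.456
n/ν for O2 = 26.72/2 = 13.36
Smallest n/ν is CH4 → limiting reagent.
O2 consumed = (2/1) × 7.456 = 14.91 mol
O2 remaining = 26.72 − 14.91 = 11.81 mol
mass = 11.81 × 32.00 = 377.9 g

378 g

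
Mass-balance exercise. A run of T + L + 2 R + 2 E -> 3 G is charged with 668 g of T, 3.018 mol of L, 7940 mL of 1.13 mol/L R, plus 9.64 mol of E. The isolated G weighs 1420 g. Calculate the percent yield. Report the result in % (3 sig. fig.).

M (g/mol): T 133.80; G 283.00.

55.4 %

n(T) = 668.0 / 133.80 = 4.993 mol
n(L) = 3.018 mol
n(R) = 1.13 × 7940/1000 = 8.972 mol
n(E) = 9.640 mol
n/ν → T: 4.993, L: 3.018, R: 4.486, E: 4.820; L is limiting.
theoretical n(G) = (3/1) × 3.018 = 9.054 mol → 2562 g
% yield = 1420 / 2562 × 100 = 55.43 %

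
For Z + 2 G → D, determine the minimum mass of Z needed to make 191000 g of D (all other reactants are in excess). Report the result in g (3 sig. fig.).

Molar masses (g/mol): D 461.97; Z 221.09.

n(D) = 191000 / 461.97 = 413.4 mol
n(Z) = (1/1) × 413.4 = 413.4 mol
mass = 413.4 × 221.09 = 91400 g

91400 g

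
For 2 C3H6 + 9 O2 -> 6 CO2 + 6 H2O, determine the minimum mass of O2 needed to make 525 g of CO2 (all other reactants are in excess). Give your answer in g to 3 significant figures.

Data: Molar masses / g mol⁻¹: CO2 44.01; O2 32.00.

573 g

n(CO2) = 525 / 44.01 = 11.93 mol
n(O2) = (9/6) × 11.93 = 17.90 mol
mass = 17.90 × 32.00 = 572.8 g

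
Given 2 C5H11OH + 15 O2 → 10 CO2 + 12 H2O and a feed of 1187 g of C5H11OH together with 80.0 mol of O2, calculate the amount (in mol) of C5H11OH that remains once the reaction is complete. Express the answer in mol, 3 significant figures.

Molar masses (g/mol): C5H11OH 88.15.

n(C5H11OH) = 1187 / 88.15 = 13.47 mol
n(O2) = 80.00 mol
n/ν → C5H11OH: 6.735, O2: 5.333; O2 is limiting.
C5H11OH consumed = (2/15) × 80.00 = 10.67 mol
C5H11OH remaining = 13.47 − 10.67 = 2.800 mol

2.80 mol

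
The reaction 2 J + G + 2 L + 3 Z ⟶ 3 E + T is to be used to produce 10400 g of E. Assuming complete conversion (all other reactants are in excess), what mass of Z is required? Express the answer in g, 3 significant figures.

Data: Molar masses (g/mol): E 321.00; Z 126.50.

4100 g

n(E) = 10400 / 321.00 = 32.40 mol
n(Z) = (3/3) × 32.40 = 32.40 mol
mass = 32.40 × 126.50 = 4099 g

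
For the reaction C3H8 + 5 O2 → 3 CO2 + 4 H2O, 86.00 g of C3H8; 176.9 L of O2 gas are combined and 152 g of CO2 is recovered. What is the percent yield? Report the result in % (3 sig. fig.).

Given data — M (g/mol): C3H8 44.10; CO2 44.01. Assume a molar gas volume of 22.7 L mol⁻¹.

n(C3H8) = 86.00 / 44.10 = 1.950 mol
n(O2) = 176.9 / 22.7 = 7.793 mol
n/ν → C3H8: 1.950, O2: 1.559; O2 is limiting.
theoretical n(CO2) = (3/5) × 7.793 = 4.676 mol → 205.8 g
% yield = 152 / 205.8 × 100 = 73.86 %

73.9 %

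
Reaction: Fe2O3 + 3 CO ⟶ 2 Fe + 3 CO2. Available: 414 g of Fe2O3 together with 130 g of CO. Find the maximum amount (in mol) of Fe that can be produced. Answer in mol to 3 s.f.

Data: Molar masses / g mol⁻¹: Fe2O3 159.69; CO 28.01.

3.09 mol

n(Fe2O3) = 414.0 / 159.69 = 2.593 mol
n(CO) = 130.0 / 28.01 = 4.641 mol
n/ν for Fe2O3 = 2.593/1 = 2.593
n/ν for CO = 4.641/3 = 1.547
Smallest n/ν is CO → limiting reagent.
n(Fe) = (2/3) × 4.641 = 3.094 mol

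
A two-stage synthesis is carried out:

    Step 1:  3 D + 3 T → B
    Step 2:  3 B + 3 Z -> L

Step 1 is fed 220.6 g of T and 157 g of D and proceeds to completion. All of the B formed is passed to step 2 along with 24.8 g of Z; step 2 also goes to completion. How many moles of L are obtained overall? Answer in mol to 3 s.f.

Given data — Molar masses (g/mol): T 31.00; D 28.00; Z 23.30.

0.355 mol

Step 1:
n(T) = 220.6 / 31.00 = 7.116 mol
n(D) = 157.0 / 28.00 = 5.607 mol
n/ν for T = 7.116/3 = 2.372
n/ν for D = 5.607/3 = 1.869
Smallest n/ν is D → limiting reagent.
n(B) produced = (1/3) × 5.607 = 1.869 mol
Step 2:
n(B) available = 1.869 mol
n(Z) = 24.80 / 23.30 = 1.064 mol
n/ν for B = 1.869/3 = 0.6230
n/ν for Z = 1.064/3 = 0.3547
Smallest n/ν is Z → limiting reagent.
n(L) = (1/3) × 1.064 = 0.3547 mol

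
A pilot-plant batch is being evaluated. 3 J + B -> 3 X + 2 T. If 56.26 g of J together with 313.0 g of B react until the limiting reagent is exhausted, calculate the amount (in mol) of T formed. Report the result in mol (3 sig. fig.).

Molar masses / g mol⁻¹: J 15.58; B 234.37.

n(J) = 56.26 / 15.58 = 3.611 mol
n(B) = 313.0 / 234.37 = 1.335 mol
n/ν for J = 3.611/3 = 1.204
n/ν for B = 1.335/1 = 1.335
Smallest n/ν is J → limiting reagent.
n(T) = (2/3) × 3.611 = 2.407 mol

2.41 mol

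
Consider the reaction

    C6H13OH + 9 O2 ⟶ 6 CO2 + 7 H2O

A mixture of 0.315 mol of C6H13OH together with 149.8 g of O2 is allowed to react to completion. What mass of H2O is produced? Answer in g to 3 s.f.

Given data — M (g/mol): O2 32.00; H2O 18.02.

39.7 g

n(C6H13OH) = 0.3150 mol
n(O2) = 149.8 / 32.00 = 4.681 mol
n/ν → C6H13OH: 0.3150, O2: 0.5201; C6H13OH is limiting.
n(H2O) = (7/1) × 0.3150 = 2.205 mol
mass = 2.205 × 18.02 = 39.73 g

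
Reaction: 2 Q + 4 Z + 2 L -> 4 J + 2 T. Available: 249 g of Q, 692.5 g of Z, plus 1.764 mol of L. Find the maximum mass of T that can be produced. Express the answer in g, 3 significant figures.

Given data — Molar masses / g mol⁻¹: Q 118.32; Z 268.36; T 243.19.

n(Q) = 249.0 / 118.32 = 2.104 mol
n(Z) = 692.5 / 268.36 = 2.580 mol
n(L) = 1.764 mol
n/ν for Q = 2.104/2 = 1.052
n/ν for Z = 2.580/4 = 0.6450
n/ν for L = 1.764/2 = 0.8820
Smallest n/ν is Z → limiting reagent.
n(T) = (2/4) × 2.580 = 1.290 mol
mass = 1.290 × 243.19 = 313.7 g

314 g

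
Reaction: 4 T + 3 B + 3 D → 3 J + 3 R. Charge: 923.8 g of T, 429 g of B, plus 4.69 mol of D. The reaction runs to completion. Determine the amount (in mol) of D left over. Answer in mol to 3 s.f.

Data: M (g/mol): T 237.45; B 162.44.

2.05 mol

n(T) = 923.8 / 237.45 = 3.891 mol
n(B) = 429.0 / 162.44 = 2.641 mol
n(D) = 4.690 mol
n/ν for T = 3.891/4 = 0.9728
n/ν for B = 2.641/3 = 0.8803
n/ν for D = 4.690/3 = 1.563
Smallest n/ν is B → limiting reagent.
D consumed = (3/3) × 2.641 = 2.641 mol
D remaining = 4.690 − 2.641 = 2.049 mol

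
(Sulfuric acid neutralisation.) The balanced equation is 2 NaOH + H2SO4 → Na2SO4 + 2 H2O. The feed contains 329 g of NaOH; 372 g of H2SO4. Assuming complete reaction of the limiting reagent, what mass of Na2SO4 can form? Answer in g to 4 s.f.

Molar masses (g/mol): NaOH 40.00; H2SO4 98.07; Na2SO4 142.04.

538.8 g

n(NaOH) = 329.0 / 40.00 = 8.225 mol
n(H2SO4) = 372.0 / 98.07 = 3.793 mol
n/ν for NaOH = 8.225/2 = 4.113
n/ν for H2SO4 = 3.793/1 = 3.793
Smallest n/ν is H2SO4 → limiting reagent.
n(Na2SO4) = (1/1) × 3.793 = 3.793 mol
mass = 3.793 × 142.04 = 538.8 g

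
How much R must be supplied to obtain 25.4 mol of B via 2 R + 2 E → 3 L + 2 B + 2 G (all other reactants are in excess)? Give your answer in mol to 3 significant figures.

25.4 mol

n(B) = 25.40 mol
n(R) = (2/2) × 25.40 = 25.40 mol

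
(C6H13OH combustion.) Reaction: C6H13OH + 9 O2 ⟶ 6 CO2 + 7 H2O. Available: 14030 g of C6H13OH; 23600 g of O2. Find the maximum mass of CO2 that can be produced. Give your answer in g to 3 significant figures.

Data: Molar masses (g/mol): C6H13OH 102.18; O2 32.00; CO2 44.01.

n(C6H13OH) = 14030 / 102.18 = 137.3 mol
n(O2) = 23600 / 32.00 = 737.5 mol
n/ν → C6H13OH: 137.3, O2: 81.94; O2 is limiting.
n(CO2) = (6/9) × 737.5 = 491.7 mol
mass = 491.7 × 44.01 = 21640 g

21600 g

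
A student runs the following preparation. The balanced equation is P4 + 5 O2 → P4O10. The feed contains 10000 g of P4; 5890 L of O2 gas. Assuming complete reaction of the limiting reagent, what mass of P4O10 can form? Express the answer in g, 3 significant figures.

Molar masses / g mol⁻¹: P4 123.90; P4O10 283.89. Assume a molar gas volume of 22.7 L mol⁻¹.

14700 g

n(P4) = 10000 / 123.90 = 80.71 mol
n(O2) = 5890 / 22.7 = 259.5 mol
n/ν → P4: 80.71, O2: 51.90; O2 is limiting.
n(P4O10) = (1/5) × 259.5 = 51.90 mol
mass = 51.90 × 283.89 = 14730 g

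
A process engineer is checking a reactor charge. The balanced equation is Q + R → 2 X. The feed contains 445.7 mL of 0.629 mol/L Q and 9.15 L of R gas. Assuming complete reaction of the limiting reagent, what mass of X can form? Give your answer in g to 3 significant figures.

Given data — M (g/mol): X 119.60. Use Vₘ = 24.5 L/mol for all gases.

67.1 g

n(Q) = 0.629 × 445.7/1000 = 0.2803 mol
n(R) = 9.150 / 24.5 = 0.3735 mol
n/ν → Q: 0.2803, R: 0.3735; Q is limiting.
n(X) = (2/1) × 0.2803 = 0.5606 mol
mass = 0.5606 × 119.60 = 67.05 g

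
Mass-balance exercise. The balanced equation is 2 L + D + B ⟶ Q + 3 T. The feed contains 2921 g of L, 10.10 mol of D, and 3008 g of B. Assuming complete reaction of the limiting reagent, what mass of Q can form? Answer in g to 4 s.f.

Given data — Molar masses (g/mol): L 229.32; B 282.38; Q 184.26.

1174 g

n(L) = 2921 / 229.32 = 12.74 mol
n(D) = 10.10 mol
n(B) = 3008 / 282.38 = 10.65 mol
n/ν → L: 6.370, D: 10.10, B: 10.65; L is limiting.
n(Q) = (1/2) × 12.74 = 6.370 mol
mass = 6.370 × 184.26 = 1174 g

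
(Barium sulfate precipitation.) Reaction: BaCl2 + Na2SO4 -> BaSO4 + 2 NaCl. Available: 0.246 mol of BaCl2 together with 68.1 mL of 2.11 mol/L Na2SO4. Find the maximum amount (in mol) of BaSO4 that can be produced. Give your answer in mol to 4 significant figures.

0.1437 mol

n(BaCl2) = 0.2460 mol
n(Na2SO4) = 2.11 × 68.10/1000 = 0.1437 mol
n/ν for BaCl2 = 0.2460/1 = 0.2460
n/ν for Na2SO4 = 0.1437/1 = 0.1437
Smallest n/ν is Na2SO4 → limiting reagent.
n(BaSO4) = (1/1) × 0.1437 = 0.1437 mol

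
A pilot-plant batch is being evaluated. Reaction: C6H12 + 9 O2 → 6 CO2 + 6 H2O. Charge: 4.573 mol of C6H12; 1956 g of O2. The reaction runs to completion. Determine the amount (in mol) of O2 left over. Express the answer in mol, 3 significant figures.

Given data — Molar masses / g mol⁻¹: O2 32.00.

20.0 mol

n(C6H12) = 4.573 mol
n(O2) = 1956 / 32.00 = 61.13 mol
n/ν for C6H12 = 4.573/1 = 4.573
n/ν for O2 = 61.13/9 = 6.792
Smallest n/ν is C6H12 → limiting reagent.
O2 consumed = (9/1) × 4.573 = 41.16 mol
O2 remaining = 61.13 − 41.16 = 19.97 mol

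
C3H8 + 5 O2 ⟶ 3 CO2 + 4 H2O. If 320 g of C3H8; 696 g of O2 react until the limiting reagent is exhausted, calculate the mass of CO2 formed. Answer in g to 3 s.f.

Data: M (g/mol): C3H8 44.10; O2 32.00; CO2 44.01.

n(C3H8) = 320.0 / 44.10 = 7.256 mol
n(O2) = 696.0 / 32.00 = 21.75 mol
n/ν → C3H8: 7.256, O2: 4.350; O2 is limiting.
n(CO2) = (3/5) × 21.75 = 13.05 mol
mass = 13.05 × 44.01 = 574.3 g

574 g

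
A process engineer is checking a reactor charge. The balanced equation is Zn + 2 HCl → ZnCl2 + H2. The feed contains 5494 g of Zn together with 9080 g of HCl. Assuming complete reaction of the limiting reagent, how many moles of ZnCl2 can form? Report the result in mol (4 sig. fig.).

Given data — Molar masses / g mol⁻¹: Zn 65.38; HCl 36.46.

84.03 mol

n(Zn) = 5494 / 65.38 = 84.03 mol
n(HCl) = 9080 / 36.46 = 249.0 mol
n/ν → Zn: 84.03, HCl: 124.5; Zn is limiting.
n(ZnCl2) = (1/1) × 84.03 = 84.03 mol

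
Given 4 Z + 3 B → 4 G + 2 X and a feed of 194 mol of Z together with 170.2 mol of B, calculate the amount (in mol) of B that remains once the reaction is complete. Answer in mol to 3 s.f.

n(Z) = 194.0 mol
n(B) = 170.2 mol
n/ν for Z = 194.0/4 = 48.50
n/ν for B = 170.2/3 = 56.73
Smallest n/ν is Z → limiting reagent.
B consumed = (3/4) × 194.0 = 145.5 mol
B remaining = 170.2 − 145.5 = 24.70 mol

24.7 mol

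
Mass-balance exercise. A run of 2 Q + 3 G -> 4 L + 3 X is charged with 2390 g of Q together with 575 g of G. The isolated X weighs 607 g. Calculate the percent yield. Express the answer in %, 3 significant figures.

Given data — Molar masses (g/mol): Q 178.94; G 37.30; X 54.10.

72.8 %

n(Q) = 2390 / 178.94 = 13.36 mol
n(G) = 575.0 / 37.30 = 15.42 mol
n/ν → Q: 6.680, G: 5.140; G is limiting.
theoretical n(X) = (3/3) × 15.42 = 15.42 mol → 834.2 g
% yield = 607 / 834.2 × 100 = 72.76 %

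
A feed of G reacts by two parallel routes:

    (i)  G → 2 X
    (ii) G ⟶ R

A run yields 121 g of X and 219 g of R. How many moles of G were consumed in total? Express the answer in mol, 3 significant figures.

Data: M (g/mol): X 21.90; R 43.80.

7.76 mol

n(X) = 121 / 21.90 = 5.525 mol
n(R) = 219 / 43.80 = 5.000 mol
n(G) via (i) = (1/2)×5.525 = 2.763 mol
n(G) via (ii) = (1/1)×5.000 = 5.000 mol
total n(G) = 2.763 + 5.000 = 7.763 mol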